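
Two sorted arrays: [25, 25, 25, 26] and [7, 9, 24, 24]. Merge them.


Compare heads, take smaller each step.
Merged: [7, 9, 24, 24, 25, 25, 25, 26]


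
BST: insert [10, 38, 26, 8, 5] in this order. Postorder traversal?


Root = 10; build tree by BST insertion.
Postorder traversal: [5, 8, 26, 38, 10]


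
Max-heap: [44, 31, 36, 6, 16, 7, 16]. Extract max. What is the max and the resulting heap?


Max = 44
Replace root with last, heapify down
Resulting heap: [36, 31, 16, 6, 16, 7]


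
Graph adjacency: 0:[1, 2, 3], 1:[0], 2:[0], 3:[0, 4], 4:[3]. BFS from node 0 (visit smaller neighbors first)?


BFS queue: start with [0]
Visit order: [0, 1, 2, 3, 4]


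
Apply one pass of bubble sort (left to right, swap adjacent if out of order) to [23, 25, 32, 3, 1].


After one pass: [23, 25, 3, 1, 32]


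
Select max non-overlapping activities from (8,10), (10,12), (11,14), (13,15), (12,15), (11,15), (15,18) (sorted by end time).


Greedy: pick earliest-ending, then skip overlaps.
Selected (4 activities): [(8, 10), (10, 12), (13, 15), (15, 18)]


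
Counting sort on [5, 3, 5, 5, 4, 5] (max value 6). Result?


Count array: [0, 0, 0, 1, 1, 4, 0]
Reconstruct: [3, 4, 5, 5, 5, 5]


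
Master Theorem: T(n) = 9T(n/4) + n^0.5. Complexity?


a=9, b=4, c=0.5. log_4(9)=1.585 > c=0.5. Case 1: O(n^log_b(a)) = O(n^1.585)
Complexity: O(n^1.585)


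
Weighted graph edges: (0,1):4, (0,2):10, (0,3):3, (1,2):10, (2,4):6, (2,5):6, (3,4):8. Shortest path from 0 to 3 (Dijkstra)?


Dijkstra from 0:
Distances: {0: 0, 1: 4, 2: 10, 3: 3, 4: 11, 5: 16}
Shortest distance to 3 = 3, path = [0, 3]


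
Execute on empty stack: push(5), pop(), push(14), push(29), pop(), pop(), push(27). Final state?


push(5) -> [5]
pop() returns 5 -> []
push(14) -> [14]
push(29) -> [14, 29]
pop() returns 29 -> [14]
pop() returns 14 -> []
push(27) -> [27]
Final stack (bottom to top): [27]


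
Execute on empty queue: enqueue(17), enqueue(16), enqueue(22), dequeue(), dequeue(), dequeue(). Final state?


enqueue(17) -> [17]
enqueue(16) -> [17, 16]
enqueue(22) -> [17, 16, 22]
dequeue() returns 17 -> [16, 22]
dequeue() returns 16 -> [22]
dequeue() returns 22 -> []
Final queue (front to back): []


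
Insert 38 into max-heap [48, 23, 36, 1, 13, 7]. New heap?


Append 38: [48, 23, 36, 1, 13, 7, 38]
Bubble up: swap idx 6(38) with idx 2(36)
Result: [48, 23, 38, 1, 13, 7, 36]


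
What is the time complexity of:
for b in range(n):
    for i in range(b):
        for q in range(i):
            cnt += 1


Per nesting level: O(n) * O(n) [triangular over b] * O(n) [triangular over i] = O(n^3)
Complexity: O(n^3)


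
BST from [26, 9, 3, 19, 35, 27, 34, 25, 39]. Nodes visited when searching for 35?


BST root = 26
Search for 35: compare at each node
Path: [26, 35]


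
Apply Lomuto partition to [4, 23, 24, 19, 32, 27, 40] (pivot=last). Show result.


Elements <= 40 go left of pivot.
Result: [4, 23, 24, 19, 32, 27, 40], pivot at index 6


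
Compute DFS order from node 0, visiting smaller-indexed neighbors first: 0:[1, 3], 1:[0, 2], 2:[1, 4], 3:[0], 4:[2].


DFS stack-based: start with [0]
Visit order: [0, 1, 2, 4, 3]


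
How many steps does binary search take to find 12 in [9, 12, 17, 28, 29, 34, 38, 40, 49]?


Search for 12:
[0,8] mid=4 arr[4]=29
[0,3] mid=1 arr[1]=12
Total: 2 comparisons


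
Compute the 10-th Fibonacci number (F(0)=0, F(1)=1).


F(n)=F(n-1)+F(n-2)
...F(8)=21, F(9)=34, F(10)=55


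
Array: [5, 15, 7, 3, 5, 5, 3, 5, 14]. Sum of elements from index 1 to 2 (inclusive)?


Prefix sums: [0, 5, 20, 27, 30, 35, 40, 43, 48, 62]
Sum[1..2] = prefix[3] - prefix[1] = 27 - 5 = 22


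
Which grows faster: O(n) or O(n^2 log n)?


linear grows slower than n^2 log n
O(n) is asymptotically smaller; O(n^2 log n) grows faster


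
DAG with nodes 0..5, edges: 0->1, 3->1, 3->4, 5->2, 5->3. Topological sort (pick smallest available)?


Kahn's algorithm, process smallest node first
Order: [0, 5, 2, 3, 1, 4]


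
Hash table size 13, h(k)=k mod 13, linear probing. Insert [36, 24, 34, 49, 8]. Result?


Insertions: 36->slot 10; 24->slot 11; 34->slot 8; 49->slot 12; 8->slot 9
Table: [None, None, None, None, None, None, None, None, 34, 8, 36, 24, 49]


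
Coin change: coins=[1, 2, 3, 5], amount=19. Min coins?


dp[0]=0; dp[i]=1+min(dp[i-c] for c in coins)
...dp[14]=4, dp[15]=3, dp[16]=4, dp[17]=4, dp[18]=4, dp[19]=5
Minimum coins for 19 = 5


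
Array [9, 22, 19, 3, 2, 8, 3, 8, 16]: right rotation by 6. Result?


Right rotate by 6: [3, 2, 8, 3, 8, 16, 9, 22, 19]


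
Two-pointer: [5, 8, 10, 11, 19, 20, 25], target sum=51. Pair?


Two pointers: lo=0, hi=6
No pair sums to 51


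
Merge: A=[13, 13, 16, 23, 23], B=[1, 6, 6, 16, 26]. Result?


Compare heads, take smaller each step.
Merged: [1, 6, 6, 13, 13, 16, 16, 23, 23, 26]


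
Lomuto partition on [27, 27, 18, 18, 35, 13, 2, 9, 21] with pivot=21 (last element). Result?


Elements <= 21 go left of pivot.
Result: [18, 18, 13, 2, 9, 21, 27, 35, 27], pivot at index 5


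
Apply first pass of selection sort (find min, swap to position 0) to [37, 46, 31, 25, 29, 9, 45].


After one pass: [9, 46, 31, 25, 29, 37, 45]


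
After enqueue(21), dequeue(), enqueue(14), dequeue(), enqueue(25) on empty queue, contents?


enqueue(21) -> [21]
dequeue() returns 21 -> []
enqueue(14) -> [14]
dequeue() returns 14 -> []
enqueue(25) -> [25]
Final queue (front to back): [25]


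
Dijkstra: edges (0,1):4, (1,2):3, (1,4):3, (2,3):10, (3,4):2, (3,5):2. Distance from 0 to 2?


Dijkstra from 0:
Distances: {0: 0, 1: 4, 2: 7, 3: 9, 4: 7, 5: 11}
Shortest distance to 2 = 7, path = [0, 1, 2]


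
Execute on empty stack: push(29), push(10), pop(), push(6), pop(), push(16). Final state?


push(29) -> [29]
push(10) -> [29, 10]
pop() returns 10 -> [29]
push(6) -> [29, 6]
pop() returns 6 -> [29]
push(16) -> [29, 16]
Final stack (bottom to top): [29, 16]


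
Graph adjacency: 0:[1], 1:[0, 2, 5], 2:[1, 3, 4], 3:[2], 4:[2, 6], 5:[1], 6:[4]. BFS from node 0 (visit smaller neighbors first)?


BFS queue: start with [0]
Visit order: [0, 1, 2, 5, 3, 4, 6]


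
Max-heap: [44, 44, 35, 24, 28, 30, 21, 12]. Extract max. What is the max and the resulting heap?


Max = 44
Replace root with last, heapify down
Resulting heap: [44, 28, 35, 24, 12, 30, 21]


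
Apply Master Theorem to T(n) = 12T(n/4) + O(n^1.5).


a=12, b=4, c=1.5. log_4(12)=1.792 > c=1.5. Case 1: O(n^log_b(a)) = O(n^1.792)
Complexity: O(n^1.792)


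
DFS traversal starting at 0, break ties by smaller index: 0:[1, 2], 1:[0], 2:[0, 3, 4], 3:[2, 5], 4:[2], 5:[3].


DFS stack-based: start with [0]
Visit order: [0, 1, 2, 3, 5, 4]


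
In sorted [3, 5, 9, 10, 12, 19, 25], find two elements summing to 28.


Two pointers: lo=0, hi=6
Found pair: (3, 25) summing to 28


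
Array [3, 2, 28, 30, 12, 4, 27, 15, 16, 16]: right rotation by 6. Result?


Right rotate by 6: [12, 4, 27, 15, 16, 16, 3, 2, 28, 30]


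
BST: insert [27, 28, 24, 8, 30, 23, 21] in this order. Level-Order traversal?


Root = 27; build tree by BST insertion.
Level-Order traversal: [27, 24, 28, 8, 30, 23, 21]


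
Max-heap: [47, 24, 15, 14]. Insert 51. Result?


Append 51: [47, 24, 15, 14, 51]
Bubble up: swap idx 4(51) with idx 1(24); swap idx 1(51) with idx 0(47)
Result: [51, 47, 15, 14, 24]


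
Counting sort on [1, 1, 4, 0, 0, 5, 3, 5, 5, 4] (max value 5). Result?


Count array: [2, 2, 0, 1, 2, 3]
Reconstruct: [0, 0, 1, 1, 3, 4, 4, 5, 5, 5]


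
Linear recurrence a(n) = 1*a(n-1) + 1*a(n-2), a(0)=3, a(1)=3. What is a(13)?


Build bottom-up:
...a(11)=432, a(12)=699, a(13)=1*699+1*432=1131


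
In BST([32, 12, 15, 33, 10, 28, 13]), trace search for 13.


BST root = 32
Search for 13: compare at each node
Path: [32, 12, 15, 13]


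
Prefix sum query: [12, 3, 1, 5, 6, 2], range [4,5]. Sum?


Prefix sums: [0, 12, 15, 16, 21, 27, 29]
Sum[4..5] = prefix[6] - prefix[4] = 29 - 21 = 8


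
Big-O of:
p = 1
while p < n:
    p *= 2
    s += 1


Per nesting level: O(log n) = O(log n)
Complexity: O(log n)


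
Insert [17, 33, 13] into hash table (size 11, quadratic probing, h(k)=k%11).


Insertions: 17->slot 6; 33->slot 0; 13->slot 2
Table: [33, None, 13, None, None, None, 17, None, None, None, None]


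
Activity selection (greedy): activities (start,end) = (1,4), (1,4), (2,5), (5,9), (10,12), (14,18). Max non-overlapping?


Greedy: pick earliest-ending, then skip overlaps.
Selected (4 activities): [(1, 4), (5, 9), (10, 12), (14, 18)]


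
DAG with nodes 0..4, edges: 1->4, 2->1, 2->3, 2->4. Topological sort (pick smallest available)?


Kahn's algorithm, process smallest node first
Order: [0, 2, 1, 3, 4]


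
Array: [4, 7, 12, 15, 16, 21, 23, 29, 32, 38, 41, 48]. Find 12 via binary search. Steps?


Search for 12:
[0,11] mid=5 arr[5]=21
[0,4] mid=2 arr[2]=12
Total: 2 comparisons


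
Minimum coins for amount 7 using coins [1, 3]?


dp[0]=0; dp[i]=1+min(dp[i-c] for c in coins)
...dp[2]=2, dp[3]=1, dp[4]=2, dp[5]=3, dp[6]=2, dp[7]=3
Minimum coins for 7 = 3


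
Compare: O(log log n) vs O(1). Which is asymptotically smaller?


constant grows slower than double-logarithmic
O(1) is asymptotically smaller; O(log log n) grows faster


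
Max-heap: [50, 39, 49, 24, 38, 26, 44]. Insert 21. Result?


Append 21: [50, 39, 49, 24, 38, 26, 44, 21]
Bubble up: no swaps needed
Result: [50, 39, 49, 24, 38, 26, 44, 21]


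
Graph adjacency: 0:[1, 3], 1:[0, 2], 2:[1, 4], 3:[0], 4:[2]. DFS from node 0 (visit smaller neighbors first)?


DFS stack-based: start with [0]
Visit order: [0, 1, 2, 4, 3]


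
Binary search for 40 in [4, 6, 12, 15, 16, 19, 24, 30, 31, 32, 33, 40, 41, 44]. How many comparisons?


Search for 40:
[0,13] mid=6 arr[6]=24
[7,13] mid=10 arr[10]=33
[11,13] mid=12 arr[12]=41
[11,11] mid=11 arr[11]=40
Total: 4 comparisons


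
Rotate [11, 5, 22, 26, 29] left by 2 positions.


Left rotate by 2: [22, 26, 29, 11, 5]


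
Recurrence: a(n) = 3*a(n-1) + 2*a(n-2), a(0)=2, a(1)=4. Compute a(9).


Build bottom-up:
...a(7)=9032, a(8)=32168, a(9)=3*32168+2*9032=114568


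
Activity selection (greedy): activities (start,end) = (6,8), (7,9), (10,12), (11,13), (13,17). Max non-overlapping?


Greedy: pick earliest-ending, then skip overlaps.
Selected (3 activities): [(6, 8), (10, 12), (13, 17)]


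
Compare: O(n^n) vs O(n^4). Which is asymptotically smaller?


quartic grows slower than n^n
O(n^4) is asymptotically smaller; O(n^n) grows faster


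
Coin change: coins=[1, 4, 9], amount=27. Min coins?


dp[0]=0; dp[i]=1+min(dp[i-c] for c in coins)
...dp[22]=3, dp[23]=4, dp[24]=5, dp[25]=5, dp[26]=4, dp[27]=3
Minimum coins for 27 = 3


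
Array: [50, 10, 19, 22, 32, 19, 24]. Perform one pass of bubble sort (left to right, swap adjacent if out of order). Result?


After one pass: [10, 19, 22, 32, 19, 24, 50]


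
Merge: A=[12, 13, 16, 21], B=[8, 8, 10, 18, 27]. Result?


Compare heads, take smaller each step.
Merged: [8, 8, 10, 12, 13, 16, 18, 21, 27]


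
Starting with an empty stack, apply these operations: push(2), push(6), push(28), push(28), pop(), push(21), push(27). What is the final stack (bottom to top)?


push(2) -> [2]
push(6) -> [2, 6]
push(28) -> [2, 6, 28]
push(28) -> [2, 6, 28, 28]
pop() returns 28 -> [2, 6, 28]
push(21) -> [2, 6, 28, 21]
push(27) -> [2, 6, 28, 21, 27]
Final stack (bottom to top): [2, 6, 28, 21, 27]


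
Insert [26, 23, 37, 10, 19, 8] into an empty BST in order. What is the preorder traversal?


Root = 26; build tree by BST insertion.
Preorder traversal: [26, 23, 10, 8, 19, 37]


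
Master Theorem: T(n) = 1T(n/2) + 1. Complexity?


a=1, b=2, c=0. log_2(1)=0 = c=0. Case 2: O(n^c log n) = O(log n)
Complexity: O(log n)


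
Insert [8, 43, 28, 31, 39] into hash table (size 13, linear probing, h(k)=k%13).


Insertions: 8->slot 8; 43->slot 4; 28->slot 2; 31->slot 5; 39->slot 0
Table: [39, None, 28, None, 43, 31, None, None, 8, None, None, None, None]


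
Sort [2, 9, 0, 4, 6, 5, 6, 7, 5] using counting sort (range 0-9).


Count array: [1, 0, 1, 0, 1, 2, 2, 1, 0, 1]
Reconstruct: [0, 2, 4, 5, 5, 6, 6, 7, 9]


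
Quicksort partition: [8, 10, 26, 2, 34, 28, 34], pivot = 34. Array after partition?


Elements <= 34 go left of pivot.
Result: [8, 10, 26, 2, 34, 28, 34], pivot at index 6


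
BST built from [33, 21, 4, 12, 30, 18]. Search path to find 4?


BST root = 33
Search for 4: compare at each node
Path: [33, 21, 4]


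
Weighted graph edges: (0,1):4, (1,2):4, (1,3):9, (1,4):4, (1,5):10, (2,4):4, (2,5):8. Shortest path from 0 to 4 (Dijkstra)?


Dijkstra from 0:
Distances: {0: 0, 1: 4, 2: 8, 3: 13, 4: 8, 5: 14}
Shortest distance to 4 = 8, path = [0, 1, 4]


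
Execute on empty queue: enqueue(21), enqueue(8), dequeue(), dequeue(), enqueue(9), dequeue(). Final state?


enqueue(21) -> [21]
enqueue(8) -> [21, 8]
dequeue() returns 21 -> [8]
dequeue() returns 8 -> []
enqueue(9) -> [9]
dequeue() returns 9 -> []
Final queue (front to back): []


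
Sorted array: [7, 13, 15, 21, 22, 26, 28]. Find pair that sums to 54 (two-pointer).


Two pointers: lo=0, hi=6
Found pair: (26, 28) summing to 54


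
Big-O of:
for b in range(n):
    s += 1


Per nesting level: O(n) = O(n)
Complexity: O(n)


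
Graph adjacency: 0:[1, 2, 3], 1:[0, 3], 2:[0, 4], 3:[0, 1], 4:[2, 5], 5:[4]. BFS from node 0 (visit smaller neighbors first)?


BFS queue: start with [0]
Visit order: [0, 1, 2, 3, 4, 5]


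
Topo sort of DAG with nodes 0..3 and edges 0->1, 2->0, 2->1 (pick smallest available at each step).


Kahn's algorithm, process smallest node first
Order: [2, 0, 1, 3]


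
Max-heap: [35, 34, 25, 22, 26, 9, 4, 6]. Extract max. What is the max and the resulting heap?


Max = 35
Replace root with last, heapify down
Resulting heap: [34, 26, 25, 22, 6, 9, 4]


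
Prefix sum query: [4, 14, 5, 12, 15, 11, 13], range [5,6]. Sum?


Prefix sums: [0, 4, 18, 23, 35, 50, 61, 74]
Sum[5..6] = prefix[7] - prefix[5] = 74 - 50 = 24


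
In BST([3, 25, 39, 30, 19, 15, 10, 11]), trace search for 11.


BST root = 3
Search for 11: compare at each node
Path: [3, 25, 19, 15, 10, 11]


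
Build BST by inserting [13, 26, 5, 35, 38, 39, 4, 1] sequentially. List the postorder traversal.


Root = 13; build tree by BST insertion.
Postorder traversal: [1, 4, 5, 39, 38, 35, 26, 13]


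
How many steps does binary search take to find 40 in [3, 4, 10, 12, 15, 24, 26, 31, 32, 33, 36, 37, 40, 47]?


Search for 40:
[0,13] mid=6 arr[6]=26
[7,13] mid=10 arr[10]=36
[11,13] mid=12 arr[12]=40
Total: 3 comparisons


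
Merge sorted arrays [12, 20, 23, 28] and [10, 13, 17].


Compare heads, take smaller each step.
Merged: [10, 12, 13, 17, 20, 23, 28]


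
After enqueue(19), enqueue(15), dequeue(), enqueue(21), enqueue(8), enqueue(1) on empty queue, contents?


enqueue(19) -> [19]
enqueue(15) -> [19, 15]
dequeue() returns 19 -> [15]
enqueue(21) -> [15, 21]
enqueue(8) -> [15, 21, 8]
enqueue(1) -> [15, 21, 8, 1]
Final queue (front to back): [15, 21, 8, 1]


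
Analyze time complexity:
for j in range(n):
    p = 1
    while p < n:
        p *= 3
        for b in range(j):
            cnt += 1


Per nesting level: O(n) * O(log n) * O(n) [triangular over j] = O(n^2 log n)
Complexity: O(n^2 log n)


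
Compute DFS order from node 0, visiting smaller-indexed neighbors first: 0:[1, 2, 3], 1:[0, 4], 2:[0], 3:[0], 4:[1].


DFS stack-based: start with [0]
Visit order: [0, 1, 4, 2, 3]


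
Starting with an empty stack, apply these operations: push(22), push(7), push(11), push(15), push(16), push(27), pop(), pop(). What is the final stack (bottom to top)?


push(22) -> [22]
push(7) -> [22, 7]
push(11) -> [22, 7, 11]
push(15) -> [22, 7, 11, 15]
push(16) -> [22, 7, 11, 15, 16]
push(27) -> [22, 7, 11, 15, 16, 27]
pop() returns 27 -> [22, 7, 11, 15, 16]
pop() returns 16 -> [22, 7, 11, 15]
Final stack (bottom to top): [22, 7, 11, 15]


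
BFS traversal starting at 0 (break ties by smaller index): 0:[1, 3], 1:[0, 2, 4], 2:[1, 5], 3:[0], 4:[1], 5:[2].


BFS queue: start with [0]
Visit order: [0, 1, 3, 2, 4, 5]


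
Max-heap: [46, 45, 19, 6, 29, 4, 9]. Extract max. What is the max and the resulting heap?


Max = 46
Replace root with last, heapify down
Resulting heap: [45, 29, 19, 6, 9, 4]


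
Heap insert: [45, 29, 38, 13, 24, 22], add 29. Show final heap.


Append 29: [45, 29, 38, 13, 24, 22, 29]
Bubble up: no swaps needed
Result: [45, 29, 38, 13, 24, 22, 29]


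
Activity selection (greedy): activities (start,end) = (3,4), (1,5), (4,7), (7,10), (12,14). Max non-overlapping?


Greedy: pick earliest-ending, then skip overlaps.
Selected (4 activities): [(3, 4), (4, 7), (7, 10), (12, 14)]


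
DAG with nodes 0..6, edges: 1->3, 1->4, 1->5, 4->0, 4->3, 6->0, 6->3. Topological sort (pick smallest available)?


Kahn's algorithm, process smallest node first
Order: [1, 2, 4, 5, 6, 0, 3]


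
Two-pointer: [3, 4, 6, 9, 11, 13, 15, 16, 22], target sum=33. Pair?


Two pointers: lo=0, hi=8
Found pair: (11, 22) summing to 33


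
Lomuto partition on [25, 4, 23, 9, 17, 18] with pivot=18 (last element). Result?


Elements <= 18 go left of pivot.
Result: [4, 9, 17, 18, 23, 25], pivot at index 3


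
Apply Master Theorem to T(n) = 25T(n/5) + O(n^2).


a=25, b=5, c=2. log_5(25)=2 = c=2. Case 2: O(n^c log n) = O(n^2 log n)
Complexity: O(n^2 log n)


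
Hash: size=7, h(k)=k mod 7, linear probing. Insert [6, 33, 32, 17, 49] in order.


Insertions: 6->slot 6; 33->slot 5; 32->slot 4; 17->slot 3; 49->slot 0
Table: [49, None, None, 17, 32, 33, 6]


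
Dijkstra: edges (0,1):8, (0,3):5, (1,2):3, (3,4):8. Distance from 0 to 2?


Dijkstra from 0:
Distances: {0: 0, 1: 8, 2: 11, 3: 5, 4: 13}
Shortest distance to 2 = 11, path = [0, 1, 2]


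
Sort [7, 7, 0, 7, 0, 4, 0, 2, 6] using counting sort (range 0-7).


Count array: [3, 0, 1, 0, 1, 0, 1, 3]
Reconstruct: [0, 0, 0, 2, 4, 6, 7, 7, 7]


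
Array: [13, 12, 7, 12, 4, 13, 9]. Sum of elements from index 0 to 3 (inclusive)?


Prefix sums: [0, 13, 25, 32, 44, 48, 61, 70]
Sum[0..3] = prefix[4] - prefix[0] = 44 - 0 = 44


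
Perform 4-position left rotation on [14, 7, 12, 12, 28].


Left rotate by 4: [28, 14, 7, 12, 12]


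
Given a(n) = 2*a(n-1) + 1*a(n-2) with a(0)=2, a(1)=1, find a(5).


Build bottom-up:
...a(3)=9, a(4)=22, a(5)=2*22+1*9=53


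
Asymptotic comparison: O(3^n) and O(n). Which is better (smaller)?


linear grows slower than exponential (base 3)
O(n) is asymptotically smaller; O(3^n) grows faster


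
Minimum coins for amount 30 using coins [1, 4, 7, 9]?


dp[0]=0; dp[i]=1+min(dp[i-c] for c in coins)
...dp[25]=3, dp[26]=4, dp[27]=3, dp[28]=4, dp[29]=4, dp[30]=4
Minimum coins for 30 = 4


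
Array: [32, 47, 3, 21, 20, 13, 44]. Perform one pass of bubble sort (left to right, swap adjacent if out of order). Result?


After one pass: [32, 3, 21, 20, 13, 44, 47]


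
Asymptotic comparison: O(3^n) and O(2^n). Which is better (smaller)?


exponential grows slower than exponential (base 3)
O(2^n) is asymptotically smaller; O(3^n) grows faster


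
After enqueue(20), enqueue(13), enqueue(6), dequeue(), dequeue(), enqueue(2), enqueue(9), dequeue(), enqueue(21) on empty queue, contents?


enqueue(20) -> [20]
enqueue(13) -> [20, 13]
enqueue(6) -> [20, 13, 6]
dequeue() returns 20 -> [13, 6]
dequeue() returns 13 -> [6]
enqueue(2) -> [6, 2]
enqueue(9) -> [6, 2, 9]
dequeue() returns 6 -> [2, 9]
enqueue(21) -> [2, 9, 21]
Final queue (front to back): [2, 9, 21]


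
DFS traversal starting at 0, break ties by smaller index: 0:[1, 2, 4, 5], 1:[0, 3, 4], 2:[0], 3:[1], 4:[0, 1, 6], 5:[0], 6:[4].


DFS stack-based: start with [0]
Visit order: [0, 1, 3, 4, 6, 2, 5]


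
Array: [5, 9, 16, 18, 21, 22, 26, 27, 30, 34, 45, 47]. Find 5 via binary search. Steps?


Search for 5:
[0,11] mid=5 arr[5]=22
[0,4] mid=2 arr[2]=16
[0,1] mid=0 arr[0]=5
Total: 3 comparisons


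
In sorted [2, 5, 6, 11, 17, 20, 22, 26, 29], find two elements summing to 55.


Two pointers: lo=0, hi=8
Found pair: (26, 29) summing to 55


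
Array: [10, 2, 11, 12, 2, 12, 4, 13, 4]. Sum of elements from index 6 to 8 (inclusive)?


Prefix sums: [0, 10, 12, 23, 35, 37, 49, 53, 66, 70]
Sum[6..8] = prefix[9] - prefix[6] = 70 - 49 = 21


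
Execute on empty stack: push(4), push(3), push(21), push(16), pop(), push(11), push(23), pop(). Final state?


push(4) -> [4]
push(3) -> [4, 3]
push(21) -> [4, 3, 21]
push(16) -> [4, 3, 21, 16]
pop() returns 16 -> [4, 3, 21]
push(11) -> [4, 3, 21, 11]
push(23) -> [4, 3, 21, 11, 23]
pop() returns 23 -> [4, 3, 21, 11]
Final stack (bottom to top): [4, 3, 21, 11]


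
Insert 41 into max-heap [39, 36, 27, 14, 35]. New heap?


Append 41: [39, 36, 27, 14, 35, 41]
Bubble up: swap idx 5(41) with idx 2(27); swap idx 2(41) with idx 0(39)
Result: [41, 36, 39, 14, 35, 27]


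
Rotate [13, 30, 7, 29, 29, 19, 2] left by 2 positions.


Left rotate by 2: [7, 29, 29, 19, 2, 13, 30]


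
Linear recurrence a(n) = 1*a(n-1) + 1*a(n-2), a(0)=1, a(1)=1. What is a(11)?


Build bottom-up:
...a(9)=55, a(10)=89, a(11)=1*89+1*55=144


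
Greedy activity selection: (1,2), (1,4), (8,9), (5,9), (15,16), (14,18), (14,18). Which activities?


Greedy: pick earliest-ending, then skip overlaps.
Selected (3 activities): [(1, 2), (8, 9), (15, 16)]


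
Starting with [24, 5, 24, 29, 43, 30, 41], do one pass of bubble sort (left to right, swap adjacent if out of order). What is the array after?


After one pass: [5, 24, 24, 29, 30, 41, 43]


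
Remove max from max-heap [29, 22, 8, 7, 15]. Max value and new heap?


Max = 29
Replace root with last, heapify down
Resulting heap: [22, 15, 8, 7]


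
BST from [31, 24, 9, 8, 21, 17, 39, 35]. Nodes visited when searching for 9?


BST root = 31
Search for 9: compare at each node
Path: [31, 24, 9]


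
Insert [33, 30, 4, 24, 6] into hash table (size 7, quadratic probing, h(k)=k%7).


Insertions: 33->slot 5; 30->slot 2; 4->slot 4; 24->slot 3; 6->slot 6
Table: [None, None, 30, 24, 4, 33, 6]


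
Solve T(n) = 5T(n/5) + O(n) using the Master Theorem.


a=5, b=5, c=1. log_5(5)=1 = c=1. Case 2: O(n^c log n) = O(n log n)
Complexity: O(n log n)


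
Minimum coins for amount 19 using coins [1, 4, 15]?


dp[0]=0; dp[i]=1+min(dp[i-c] for c in coins)
...dp[14]=5, dp[15]=1, dp[16]=2, dp[17]=3, dp[18]=4, dp[19]=2
Minimum coins for 19 = 2


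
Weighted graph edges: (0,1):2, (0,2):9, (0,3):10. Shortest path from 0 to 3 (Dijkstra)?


Dijkstra from 0:
Distances: {0: 0, 1: 2, 2: 9, 3: 10}
Shortest distance to 3 = 10, path = [0, 3]


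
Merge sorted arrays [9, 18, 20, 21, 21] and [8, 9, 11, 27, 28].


Compare heads, take smaller each step.
Merged: [8, 9, 9, 11, 18, 20, 21, 21, 27, 28]


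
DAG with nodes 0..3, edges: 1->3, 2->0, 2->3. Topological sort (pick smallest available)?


Kahn's algorithm, process smallest node first
Order: [1, 2, 0, 3]


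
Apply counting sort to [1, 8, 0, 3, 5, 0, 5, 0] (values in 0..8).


Count array: [3, 1, 0, 1, 0, 2, 0, 0, 1]
Reconstruct: [0, 0, 0, 1, 3, 5, 5, 8]


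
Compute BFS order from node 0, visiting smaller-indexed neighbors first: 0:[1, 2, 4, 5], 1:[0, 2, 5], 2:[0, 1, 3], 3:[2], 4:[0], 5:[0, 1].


BFS queue: start with [0]
Visit order: [0, 1, 2, 4, 5, 3]


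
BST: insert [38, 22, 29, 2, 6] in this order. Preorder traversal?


Root = 38; build tree by BST insertion.
Preorder traversal: [38, 22, 2, 6, 29]


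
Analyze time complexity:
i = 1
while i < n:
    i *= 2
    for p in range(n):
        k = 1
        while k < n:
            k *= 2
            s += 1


Per nesting level: O(log n) * O(n) * O(log n) = O(n (log n)^2)
Complexity: O(n (log n)^2)


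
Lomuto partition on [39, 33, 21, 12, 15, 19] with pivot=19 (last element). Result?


Elements <= 19 go left of pivot.
Result: [12, 15, 19, 39, 33, 21], pivot at index 2


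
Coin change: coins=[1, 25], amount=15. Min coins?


dp[0]=0; dp[i]=1+min(dp[i-c] for c in coins)
...dp[10]=10, dp[11]=11, dp[12]=12, dp[13]=13, dp[14]=14, dp[15]=15
Minimum coins for 15 = 15


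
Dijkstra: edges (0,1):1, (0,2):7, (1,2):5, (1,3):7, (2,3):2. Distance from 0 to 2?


Dijkstra from 0:
Distances: {0: 0, 1: 1, 2: 6, 3: 8}
Shortest distance to 2 = 6, path = [0, 1, 2]


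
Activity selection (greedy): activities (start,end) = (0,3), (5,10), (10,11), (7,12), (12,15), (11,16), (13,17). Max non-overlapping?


Greedy: pick earliest-ending, then skip overlaps.
Selected (4 activities): [(0, 3), (5, 10), (10, 11), (12, 15)]


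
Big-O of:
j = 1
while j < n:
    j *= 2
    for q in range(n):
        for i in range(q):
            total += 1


Per nesting level: O(log n) * O(n) * O(n) [triangular over q] = O(n^2 log n)
Complexity: O(n^2 log n)


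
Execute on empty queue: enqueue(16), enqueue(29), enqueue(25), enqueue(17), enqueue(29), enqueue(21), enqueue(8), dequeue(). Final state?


enqueue(16) -> [16]
enqueue(29) -> [16, 29]
enqueue(25) -> [16, 29, 25]
enqueue(17) -> [16, 29, 25, 17]
enqueue(29) -> [16, 29, 25, 17, 29]
enqueue(21) -> [16, 29, 25, 17, 29, 21]
enqueue(8) -> [16, 29, 25, 17, 29, 21, 8]
dequeue() returns 16 -> [29, 25, 17, 29, 21, 8]
Final queue (front to back): [29, 25, 17, 29, 21, 8]


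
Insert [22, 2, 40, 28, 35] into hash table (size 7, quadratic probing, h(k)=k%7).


Insertions: 22->slot 1; 2->slot 2; 40->slot 5; 28->slot 0; 35->slot 4
Table: [28, 22, 2, None, 35, 40, None]


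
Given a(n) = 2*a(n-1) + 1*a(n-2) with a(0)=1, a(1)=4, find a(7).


Build bottom-up:
...a(5)=128, a(6)=309, a(7)=2*309+1*128=746


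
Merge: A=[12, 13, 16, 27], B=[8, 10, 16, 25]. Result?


Compare heads, take smaller each step.
Merged: [8, 10, 12, 13, 16, 16, 25, 27]


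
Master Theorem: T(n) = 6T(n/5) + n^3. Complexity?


a=6, b=5, c=3. log_5(6)=1.113 < c=3. Case 3: O(n^c) = O(n^3)
Complexity: O(n^3)


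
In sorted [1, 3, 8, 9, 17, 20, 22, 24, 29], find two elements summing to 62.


Two pointers: lo=0, hi=8
No pair sums to 62


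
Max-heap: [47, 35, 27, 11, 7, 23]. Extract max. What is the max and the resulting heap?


Max = 47
Replace root with last, heapify down
Resulting heap: [35, 23, 27, 11, 7]


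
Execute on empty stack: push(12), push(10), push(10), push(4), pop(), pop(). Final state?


push(12) -> [12]
push(10) -> [12, 10]
push(10) -> [12, 10, 10]
push(4) -> [12, 10, 10, 4]
pop() returns 4 -> [12, 10, 10]
pop() returns 10 -> [12, 10]
Final stack (bottom to top): [12, 10]


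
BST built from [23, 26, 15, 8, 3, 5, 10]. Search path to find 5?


BST root = 23
Search for 5: compare at each node
Path: [23, 15, 8, 3, 5]


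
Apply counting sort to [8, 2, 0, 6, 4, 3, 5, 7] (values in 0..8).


Count array: [1, 0, 1, 1, 1, 1, 1, 1, 1]
Reconstruct: [0, 2, 3, 4, 5, 6, 7, 8]


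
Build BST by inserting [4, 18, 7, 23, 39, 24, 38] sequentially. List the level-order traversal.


Root = 4; build tree by BST insertion.
Level-Order traversal: [4, 18, 7, 23, 39, 24, 38]


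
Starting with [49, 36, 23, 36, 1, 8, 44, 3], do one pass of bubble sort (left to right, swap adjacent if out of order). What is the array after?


After one pass: [36, 23, 36, 1, 8, 44, 3, 49]


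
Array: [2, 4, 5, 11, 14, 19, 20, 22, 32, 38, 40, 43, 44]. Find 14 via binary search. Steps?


Search for 14:
[0,12] mid=6 arr[6]=20
[0,5] mid=2 arr[2]=5
[3,5] mid=4 arr[4]=14
Total: 3 comparisons


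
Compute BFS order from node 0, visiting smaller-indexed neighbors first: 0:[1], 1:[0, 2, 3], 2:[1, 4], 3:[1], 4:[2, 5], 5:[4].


BFS queue: start with [0]
Visit order: [0, 1, 2, 3, 4, 5]


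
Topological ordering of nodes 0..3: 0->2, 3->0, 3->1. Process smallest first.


Kahn's algorithm, process smallest node first
Order: [3, 0, 1, 2]


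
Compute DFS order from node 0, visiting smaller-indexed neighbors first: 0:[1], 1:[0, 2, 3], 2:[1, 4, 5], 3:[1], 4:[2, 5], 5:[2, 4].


DFS stack-based: start with [0]
Visit order: [0, 1, 2, 4, 5, 3]


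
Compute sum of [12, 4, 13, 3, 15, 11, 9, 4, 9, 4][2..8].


Prefix sums: [0, 12, 16, 29, 32, 47, 58, 67, 71, 80, 84]
Sum[2..8] = prefix[9] - prefix[2] = 80 - 16 = 64


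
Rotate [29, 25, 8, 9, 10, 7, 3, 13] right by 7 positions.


Right rotate by 7: [25, 8, 9, 10, 7, 3, 13, 29]


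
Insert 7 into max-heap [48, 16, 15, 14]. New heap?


Append 7: [48, 16, 15, 14, 7]
Bubble up: no swaps needed
Result: [48, 16, 15, 14, 7]


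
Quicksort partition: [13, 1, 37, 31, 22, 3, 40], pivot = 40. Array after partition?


Elements <= 40 go left of pivot.
Result: [13, 1, 37, 31, 22, 3, 40], pivot at index 6


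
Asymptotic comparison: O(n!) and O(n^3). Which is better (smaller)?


cubic grows slower than factorial
O(n^3) is asymptotically smaller; O(n!) grows faster


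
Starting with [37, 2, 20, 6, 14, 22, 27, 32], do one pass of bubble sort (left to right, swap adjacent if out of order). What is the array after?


After one pass: [2, 20, 6, 14, 22, 27, 32, 37]


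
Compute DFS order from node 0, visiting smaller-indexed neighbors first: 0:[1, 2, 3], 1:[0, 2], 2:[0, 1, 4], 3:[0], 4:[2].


DFS stack-based: start with [0]
Visit order: [0, 1, 2, 4, 3]


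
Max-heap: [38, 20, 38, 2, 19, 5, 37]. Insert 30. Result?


Append 30: [38, 20, 38, 2, 19, 5, 37, 30]
Bubble up: swap idx 7(30) with idx 3(2); swap idx 3(30) with idx 1(20)
Result: [38, 30, 38, 20, 19, 5, 37, 2]


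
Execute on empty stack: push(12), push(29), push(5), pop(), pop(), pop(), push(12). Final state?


push(12) -> [12]
push(29) -> [12, 29]
push(5) -> [12, 29, 5]
pop() returns 5 -> [12, 29]
pop() returns 29 -> [12]
pop() returns 12 -> []
push(12) -> [12]
Final stack (bottom to top): [12]


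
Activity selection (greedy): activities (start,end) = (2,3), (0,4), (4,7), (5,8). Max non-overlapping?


Greedy: pick earliest-ending, then skip overlaps.
Selected (2 activities): [(2, 3), (4, 7)]


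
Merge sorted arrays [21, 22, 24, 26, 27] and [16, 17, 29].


Compare heads, take smaller each step.
Merged: [16, 17, 21, 22, 24, 26, 27, 29]


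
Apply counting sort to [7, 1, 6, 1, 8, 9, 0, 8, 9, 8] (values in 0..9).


Count array: [1, 2, 0, 0, 0, 0, 1, 1, 3, 2]
Reconstruct: [0, 1, 1, 6, 7, 8, 8, 8, 9, 9]


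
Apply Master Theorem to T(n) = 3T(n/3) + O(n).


a=3, b=3, c=1. log_3(3)=1 = c=1. Case 2: O(n^c log n) = O(n log n)
Complexity: O(n log n)


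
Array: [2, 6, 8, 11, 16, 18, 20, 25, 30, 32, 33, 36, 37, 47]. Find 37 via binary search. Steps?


Search for 37:
[0,13] mid=6 arr[6]=20
[7,13] mid=10 arr[10]=33
[11,13] mid=12 arr[12]=37
Total: 3 comparisons


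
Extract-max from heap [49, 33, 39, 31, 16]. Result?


Max = 49
Replace root with last, heapify down
Resulting heap: [39, 33, 16, 31]


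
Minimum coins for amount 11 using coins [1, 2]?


dp[0]=0; dp[i]=1+min(dp[i-c] for c in coins)
...dp[6]=3, dp[7]=4, dp[8]=4, dp[9]=5, dp[10]=5, dp[11]=6
Minimum coins for 11 = 6


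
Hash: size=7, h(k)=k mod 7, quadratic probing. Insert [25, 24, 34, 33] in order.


Insertions: 25->slot 4; 24->slot 3; 34->slot 6; 33->slot 5
Table: [None, None, None, 24, 25, 33, 34]


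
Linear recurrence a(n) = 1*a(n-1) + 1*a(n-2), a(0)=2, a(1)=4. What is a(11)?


Build bottom-up:
...a(9)=178, a(10)=288, a(11)=1*288+1*178=466


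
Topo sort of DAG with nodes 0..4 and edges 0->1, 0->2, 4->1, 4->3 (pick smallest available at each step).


Kahn's algorithm, process smallest node first
Order: [0, 2, 4, 1, 3]


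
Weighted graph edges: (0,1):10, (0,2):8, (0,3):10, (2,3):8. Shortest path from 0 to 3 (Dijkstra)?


Dijkstra from 0:
Distances: {0: 0, 1: 10, 2: 8, 3: 10}
Shortest distance to 3 = 10, path = [0, 3]


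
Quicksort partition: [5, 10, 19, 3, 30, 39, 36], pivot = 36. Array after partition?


Elements <= 36 go left of pivot.
Result: [5, 10, 19, 3, 30, 36, 39], pivot at index 5


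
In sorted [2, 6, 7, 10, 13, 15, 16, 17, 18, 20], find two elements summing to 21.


Two pointers: lo=0, hi=9
Found pair: (6, 15) summing to 21


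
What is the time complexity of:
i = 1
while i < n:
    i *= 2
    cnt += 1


Per nesting level: O(log n) = O(log n)
Complexity: O(log n)


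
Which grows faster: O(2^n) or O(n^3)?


cubic grows slower than exponential
O(n^3) is asymptotically smaller; O(2^n) grows faster


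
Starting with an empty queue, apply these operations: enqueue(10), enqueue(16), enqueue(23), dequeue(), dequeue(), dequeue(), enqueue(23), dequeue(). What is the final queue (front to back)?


enqueue(10) -> [10]
enqueue(16) -> [10, 16]
enqueue(23) -> [10, 16, 23]
dequeue() returns 10 -> [16, 23]
dequeue() returns 16 -> [23]
dequeue() returns 23 -> []
enqueue(23) -> [23]
dequeue() returns 23 -> []
Final queue (front to back): []


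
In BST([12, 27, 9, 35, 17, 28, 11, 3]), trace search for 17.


BST root = 12
Search for 17: compare at each node
Path: [12, 27, 17]


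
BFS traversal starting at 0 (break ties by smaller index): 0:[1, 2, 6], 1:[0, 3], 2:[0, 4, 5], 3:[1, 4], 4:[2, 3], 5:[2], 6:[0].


BFS queue: start with [0]
Visit order: [0, 1, 2, 6, 3, 4, 5]


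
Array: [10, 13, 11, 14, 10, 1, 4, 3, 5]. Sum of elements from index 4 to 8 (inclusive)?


Prefix sums: [0, 10, 23, 34, 48, 58, 59, 63, 66, 71]
Sum[4..8] = prefix[9] - prefix[4] = 71 - 48 = 23


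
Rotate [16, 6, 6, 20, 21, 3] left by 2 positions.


Left rotate by 2: [6, 20, 21, 3, 16, 6]


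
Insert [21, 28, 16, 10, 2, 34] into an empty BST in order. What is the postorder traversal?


Root = 21; build tree by BST insertion.
Postorder traversal: [2, 10, 16, 34, 28, 21]


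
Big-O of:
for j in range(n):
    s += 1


Per nesting level: O(n) = O(n)
Complexity: O(n)


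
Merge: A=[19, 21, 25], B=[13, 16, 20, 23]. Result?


Compare heads, take smaller each step.
Merged: [13, 16, 19, 20, 21, 23, 25]


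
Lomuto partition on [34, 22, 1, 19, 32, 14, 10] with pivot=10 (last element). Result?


Elements <= 10 go left of pivot.
Result: [1, 10, 34, 19, 32, 14, 22], pivot at index 1


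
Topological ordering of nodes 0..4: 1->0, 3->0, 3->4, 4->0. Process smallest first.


Kahn's algorithm, process smallest node first
Order: [1, 2, 3, 4, 0]


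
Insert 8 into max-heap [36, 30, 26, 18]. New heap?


Append 8: [36, 30, 26, 18, 8]
Bubble up: no swaps needed
Result: [36, 30, 26, 18, 8]


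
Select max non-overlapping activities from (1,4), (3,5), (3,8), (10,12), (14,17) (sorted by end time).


Greedy: pick earliest-ending, then skip overlaps.
Selected (3 activities): [(1, 4), (10, 12), (14, 17)]


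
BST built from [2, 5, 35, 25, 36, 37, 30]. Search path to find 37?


BST root = 2
Search for 37: compare at each node
Path: [2, 5, 35, 36, 37]


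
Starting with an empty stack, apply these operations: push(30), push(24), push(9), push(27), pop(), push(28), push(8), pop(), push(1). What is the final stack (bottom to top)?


push(30) -> [30]
push(24) -> [30, 24]
push(9) -> [30, 24, 9]
push(27) -> [30, 24, 9, 27]
pop() returns 27 -> [30, 24, 9]
push(28) -> [30, 24, 9, 28]
push(8) -> [30, 24, 9, 28, 8]
pop() returns 8 -> [30, 24, 9, 28]
push(1) -> [30, 24, 9, 28, 1]
Final stack (bottom to top): [30, 24, 9, 28, 1]


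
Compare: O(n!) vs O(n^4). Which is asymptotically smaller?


quartic grows slower than factorial
O(n^4) is asymptotically smaller; O(n!) grows faster


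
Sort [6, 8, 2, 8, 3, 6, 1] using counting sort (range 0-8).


Count array: [0, 1, 1, 1, 0, 0, 2, 0, 2]
Reconstruct: [1, 2, 3, 6, 6, 8, 8]


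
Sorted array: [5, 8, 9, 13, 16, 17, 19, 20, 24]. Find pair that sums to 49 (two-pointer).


Two pointers: lo=0, hi=8
No pair sums to 49


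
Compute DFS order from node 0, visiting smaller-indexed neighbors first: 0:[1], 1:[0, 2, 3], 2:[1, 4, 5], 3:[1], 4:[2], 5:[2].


DFS stack-based: start with [0]
Visit order: [0, 1, 2, 4, 5, 3]


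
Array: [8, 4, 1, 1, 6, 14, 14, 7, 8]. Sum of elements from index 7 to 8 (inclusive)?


Prefix sums: [0, 8, 12, 13, 14, 20, 34, 48, 55, 63]
Sum[7..8] = prefix[9] - prefix[7] = 63 - 48 = 15


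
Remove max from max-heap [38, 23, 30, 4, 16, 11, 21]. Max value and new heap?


Max = 38
Replace root with last, heapify down
Resulting heap: [30, 23, 21, 4, 16, 11]


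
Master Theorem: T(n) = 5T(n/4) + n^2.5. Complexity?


a=5, b=4, c=2.5. log_4(5)=1.161 < c=2.5. Case 3: O(n^c) = O(n^2.500)
Complexity: O(n^2.500)


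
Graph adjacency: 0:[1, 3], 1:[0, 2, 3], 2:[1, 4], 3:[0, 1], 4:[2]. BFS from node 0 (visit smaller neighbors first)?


BFS queue: start with [0]
Visit order: [0, 1, 3, 2, 4]


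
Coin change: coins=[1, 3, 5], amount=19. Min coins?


dp[0]=0; dp[i]=1+min(dp[i-c] for c in coins)
...dp[14]=4, dp[15]=3, dp[16]=4, dp[17]=5, dp[18]=4, dp[19]=5
Minimum coins for 19 = 5


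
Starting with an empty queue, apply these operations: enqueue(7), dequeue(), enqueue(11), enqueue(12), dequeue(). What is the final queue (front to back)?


enqueue(7) -> [7]
dequeue() returns 7 -> []
enqueue(11) -> [11]
enqueue(12) -> [11, 12]
dequeue() returns 11 -> [12]
Final queue (front to back): [12]


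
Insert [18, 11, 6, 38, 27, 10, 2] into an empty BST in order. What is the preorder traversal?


Root = 18; build tree by BST insertion.
Preorder traversal: [18, 11, 6, 2, 10, 38, 27]


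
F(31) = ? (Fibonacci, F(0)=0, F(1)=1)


F(n)=F(n-1)+F(n-2)
...F(29)=514229, F(30)=832040, F(31)=1346269


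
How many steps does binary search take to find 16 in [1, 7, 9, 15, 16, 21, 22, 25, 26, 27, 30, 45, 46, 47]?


Search for 16:
[0,13] mid=6 arr[6]=22
[0,5] mid=2 arr[2]=9
[3,5] mid=4 arr[4]=16
Total: 3 comparisons


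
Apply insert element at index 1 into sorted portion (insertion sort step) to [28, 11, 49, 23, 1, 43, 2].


After one pass: [11, 28, 49, 23, 1, 43, 2]


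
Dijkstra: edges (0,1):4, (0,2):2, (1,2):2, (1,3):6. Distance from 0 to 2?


Dijkstra from 0:
Distances: {0: 0, 1: 4, 2: 2, 3: 10}
Shortest distance to 2 = 2, path = [0, 2]


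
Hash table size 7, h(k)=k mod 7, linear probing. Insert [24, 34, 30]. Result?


Insertions: 24->slot 3; 34->slot 6; 30->slot 2
Table: [None, None, 30, 24, None, None, 34]


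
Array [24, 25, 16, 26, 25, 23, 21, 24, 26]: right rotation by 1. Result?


Right rotate by 1: [26, 24, 25, 16, 26, 25, 23, 21, 24]


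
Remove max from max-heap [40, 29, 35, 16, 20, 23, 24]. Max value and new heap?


Max = 40
Replace root with last, heapify down
Resulting heap: [35, 29, 24, 16, 20, 23]


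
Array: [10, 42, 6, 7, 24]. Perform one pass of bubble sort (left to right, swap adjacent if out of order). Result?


After one pass: [10, 6, 7, 24, 42]


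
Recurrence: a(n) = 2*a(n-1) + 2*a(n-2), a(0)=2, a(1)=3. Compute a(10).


Build bottom-up:
...a(8)=4000, a(9)=10928, a(10)=2*10928+2*4000=29856


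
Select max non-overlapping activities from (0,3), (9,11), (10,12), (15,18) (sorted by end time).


Greedy: pick earliest-ending, then skip overlaps.
Selected (3 activities): [(0, 3), (9, 11), (15, 18)]


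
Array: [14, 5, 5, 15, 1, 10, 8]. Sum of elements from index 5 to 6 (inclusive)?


Prefix sums: [0, 14, 19, 24, 39, 40, 50, 58]
Sum[5..6] = prefix[7] - prefix[5] = 58 - 40 = 18


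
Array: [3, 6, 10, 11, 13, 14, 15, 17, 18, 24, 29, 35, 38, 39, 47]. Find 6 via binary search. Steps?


Search for 6:
[0,14] mid=7 arr[7]=17
[0,6] mid=3 arr[3]=11
[0,2] mid=1 arr[1]=6
Total: 3 comparisons
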